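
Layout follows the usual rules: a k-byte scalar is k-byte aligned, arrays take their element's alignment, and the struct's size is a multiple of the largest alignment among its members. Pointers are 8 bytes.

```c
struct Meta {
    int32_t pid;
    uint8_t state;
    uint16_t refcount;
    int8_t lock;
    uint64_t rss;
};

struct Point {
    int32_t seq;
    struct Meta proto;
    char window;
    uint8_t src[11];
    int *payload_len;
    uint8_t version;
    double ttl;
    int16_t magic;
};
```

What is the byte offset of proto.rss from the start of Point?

24

Meta: pid at 0 (size 4, align 4) → ends 4; state at 4 (size 1, align 1) → ends 5; pad 1 to align 2 for refcount; refcount at 6 (size 2, align 2) → ends 8; lock at 8 (size 1, align 1) → ends 9; pad 7 to align 8 for rss; rss at 16 (size 8, align 8) → ends 24; total 24 bytes, alignment 8
seq at 0 (size 4, align 4) → ends 4
pad 4 to align 8 for proto
proto at 8 (size 24, align 8) → ends 32
within Meta: rss at 16
8 + 16 = 24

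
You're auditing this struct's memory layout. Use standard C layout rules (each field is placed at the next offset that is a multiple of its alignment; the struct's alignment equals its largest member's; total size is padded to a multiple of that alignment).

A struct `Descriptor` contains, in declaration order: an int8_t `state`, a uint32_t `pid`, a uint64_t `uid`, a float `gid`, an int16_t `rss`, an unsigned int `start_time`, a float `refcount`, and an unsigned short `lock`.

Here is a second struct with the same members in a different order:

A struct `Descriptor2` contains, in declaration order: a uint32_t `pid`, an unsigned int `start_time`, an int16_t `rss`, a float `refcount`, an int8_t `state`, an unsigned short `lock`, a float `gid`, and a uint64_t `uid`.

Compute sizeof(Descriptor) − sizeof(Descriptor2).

state at 0 (size 1, align 1) → ends 1
pad 3 to align 4 for pid
pid at 4 (size 4, align 4) → ends 8
uid at 8 (size 8, align 8) → ends 16
gid at 16 (size 4, align 4) → ends 20
rss at 20 (size 2, align 2) → ends 22
pad 2 to align 4 for start_time
start_time at 24 (size 4, align 4) → ends 28
refcount at 28 (size 4, align 4) → ends 32
lock at 32 (size 2, align 2) → ends 34
tail pad 6 to reach multiple of 8
total 40 bytes, alignment 8
— Descriptor2 —
pid at 0 (size 4, align 4) → ends 4
start_time at 4 (size 4, align 4) → ends 8
rss at 8 (size 2, align 2) → ends 10
pad 2 to align 4 for refcount
refcount at 12 (size 4, align 4) → ends 16
state at 16 (size 1, align 1) → ends 17
pad 1 to align 2 for lock
lock at 18 (size 2, align 2) → ends 20
gid at 20 (size 4, align 4) → ends 24
uid at 24 (size 8, align 8) → ends 32
total 32 bytes, alignment 8
40 − 32 = 8

8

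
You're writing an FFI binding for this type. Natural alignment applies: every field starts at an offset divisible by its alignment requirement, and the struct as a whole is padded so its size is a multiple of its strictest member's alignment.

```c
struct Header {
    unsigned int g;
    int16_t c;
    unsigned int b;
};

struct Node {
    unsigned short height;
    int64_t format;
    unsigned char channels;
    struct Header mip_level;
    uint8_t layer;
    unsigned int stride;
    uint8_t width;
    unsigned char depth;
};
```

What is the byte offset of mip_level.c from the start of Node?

24

Header: 0..4  g  (4B, 4-aligned); 4..6  c  (2B, 2-aligned); 6..8  -- padding (2B); 8..12  b  (4B, 4-aligned); sizeof = 12, alignof = 4
0..2  height  (2B, 2-aligned)
2..8  -- padding (6B)
8..16  format  (8B, 8-aligned)
16..17  channels  (1B, 1-aligned)
17..20  -- padding (3B)
20..32  mip_level  (12B, 4-aligned)
within Header: c at 4
20 + 4 = 24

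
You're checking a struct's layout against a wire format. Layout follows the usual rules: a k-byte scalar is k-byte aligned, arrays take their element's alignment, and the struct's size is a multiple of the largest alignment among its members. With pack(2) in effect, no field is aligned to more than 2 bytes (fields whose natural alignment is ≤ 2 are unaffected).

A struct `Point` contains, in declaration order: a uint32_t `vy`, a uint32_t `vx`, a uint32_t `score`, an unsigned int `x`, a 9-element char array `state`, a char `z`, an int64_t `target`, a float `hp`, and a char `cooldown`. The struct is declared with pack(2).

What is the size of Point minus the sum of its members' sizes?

1

vy at 0 (size 4, align 2) → ends 4
vx at 4 (size 4, align 2) → ends 8
score at 8 (size 4, align 2) → ends 12
x at 12 (size 4, align 2) → ends 16
state at 16 (size 9, align 1) → ends 25
z at 25 (size 1, align 1) → ends 26
target at 26 (size 8, align 2) → ends 34
hp at 34 (size 4, align 2) → ends 38
cooldown at 38 (size 1, align 1) → ends 39
tail pad 1 to reach multiple of 2
total 40 bytes, alignment 2
data bytes 39, size 40 → padding 1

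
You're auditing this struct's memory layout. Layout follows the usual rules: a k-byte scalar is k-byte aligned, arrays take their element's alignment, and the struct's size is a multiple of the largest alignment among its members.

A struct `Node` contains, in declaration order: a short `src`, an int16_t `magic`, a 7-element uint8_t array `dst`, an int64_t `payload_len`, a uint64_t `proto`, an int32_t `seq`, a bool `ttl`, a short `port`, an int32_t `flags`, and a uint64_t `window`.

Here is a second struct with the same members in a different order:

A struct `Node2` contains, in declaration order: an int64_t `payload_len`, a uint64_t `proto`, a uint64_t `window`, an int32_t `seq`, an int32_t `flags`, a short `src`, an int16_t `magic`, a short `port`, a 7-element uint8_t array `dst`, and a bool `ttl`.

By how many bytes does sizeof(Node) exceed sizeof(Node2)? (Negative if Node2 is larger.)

src at 0 (size 2, align 2) → ends 2
magic at 2 (size 2, align 2) → ends 4
dst at 4 (size 7, align 1) → ends 11
pad 5 to align 8 for payload_len
payload_len at 16 (size 8, align 8) → ends 24
proto at 24 (size 8, align 8) → ends 32
seq at 32 (size 4, align 4) → ends 36
ttl at 36 (size 1, align 1) → ends 37
pad 1 to align 2 for port
port at 38 (size 2, align 2) → ends 40
flags at 40 (size 4, align 4) → ends 44
pad 4 to align 8 for window
window at 48 (size 8, align 8) → ends 56
total 56 bytes, alignment 8
— Node2 —
payload_len at 0 (size 8, align 8) → ends 8
proto at 8 (size 8, align 8) → ends 16
window at 16 (size 8, align 8) → ends 24
seq at 24 (size 4, align 4) → ends 28
flags at 28 (size 4, align 4) → ends 32
src at 32 (size 2, align 2) → ends 34
magic at 34 (size 2, align 2) → ends 36
port at 36 (size 2, align 2) → ends 38
dst at 38 (size 7, align 1) → ends 45
ttl at 45 (size 1, align 1) → ends 46
tail pad 2 to reach multiple of 8
total 48 bytes, alignment 8
56 − 48 = 8

8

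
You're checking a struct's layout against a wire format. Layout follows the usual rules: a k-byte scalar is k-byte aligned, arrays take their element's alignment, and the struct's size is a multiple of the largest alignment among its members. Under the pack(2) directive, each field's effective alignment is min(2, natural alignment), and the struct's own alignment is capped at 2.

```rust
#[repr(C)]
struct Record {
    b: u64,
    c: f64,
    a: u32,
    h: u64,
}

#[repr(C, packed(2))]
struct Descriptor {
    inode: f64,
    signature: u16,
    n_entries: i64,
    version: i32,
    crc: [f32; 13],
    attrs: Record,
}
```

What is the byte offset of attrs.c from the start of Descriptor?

Record: b at 0 (size 8, align 8) → ends 8; c at 8 (size 8, align 8) → ends 16; a at 16 (size 4, align 4) → ends 20; pad 4 to align 8 for h; h at 24 (size 8, align 8) → ends 32; total 32 bytes, alignment 8
inode at 0 (size 8, align 2) → ends 8
signature at 8 (size 2, align 2) → ends 10
n_entries at 10 (size 8, align 2) → ends 18
version at 18 (size 4, align 2) → ends 22
crc at 22 (size 52, align 2) → ends 74
attrs at 74 (size 32, align 2) → ends 106
within Record: c at 8
74 + 8 = 82

82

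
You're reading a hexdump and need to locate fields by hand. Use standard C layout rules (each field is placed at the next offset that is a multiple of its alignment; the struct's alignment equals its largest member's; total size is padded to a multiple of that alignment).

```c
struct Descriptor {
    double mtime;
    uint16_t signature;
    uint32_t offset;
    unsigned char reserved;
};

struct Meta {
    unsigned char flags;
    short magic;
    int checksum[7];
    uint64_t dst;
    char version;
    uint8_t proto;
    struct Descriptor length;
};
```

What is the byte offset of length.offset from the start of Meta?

Descriptor: @0: mtime [8B, align 8] → 8; @8: signature [2B, align 2] → 10; +2 pad (align 4); @12: offset [4B, align 4] → 16; @16: reserved [1B, align 1] → 17; +7 tail pad (align 8); size 24, align 8
@0: flags [1B, align 1] → 1
+1 pad (align 2)
@2: magic [2B, align 2] → 4
@4: checksum [28B, align 4] → 32
@32: dst [8B, align 8] → 40
@40: version [1B, align 1] → 41
@41: proto [1B, align 1] → 42
+6 pad (align 8)
@48: length [24B, align 8] → 72
within Descriptor: offset at 12
48 + 12 = 60

60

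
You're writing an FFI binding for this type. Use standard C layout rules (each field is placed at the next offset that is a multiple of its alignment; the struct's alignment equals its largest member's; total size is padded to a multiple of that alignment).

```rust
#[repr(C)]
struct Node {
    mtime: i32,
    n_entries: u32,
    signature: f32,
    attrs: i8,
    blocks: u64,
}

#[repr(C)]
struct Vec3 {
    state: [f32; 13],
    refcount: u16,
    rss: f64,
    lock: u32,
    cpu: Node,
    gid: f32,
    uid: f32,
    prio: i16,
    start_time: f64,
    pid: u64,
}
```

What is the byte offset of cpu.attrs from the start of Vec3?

Node: @0: mtime [4B, align 4] → 4; @4: n_entries [4B, align 4] → 8; @8: signature [4B, align 4] → 12; @12: attrs [1B, align 1] → 13; +3 pad (align 8); @16: blocks [8B, align 8] → 24; size 24, align 8
@0: state [52B, align 4] → 52
@52: refcount [2B, align 2] → 54
+2 pad (align 8)
@56: rss [8B, align 8] → 64
@64: lock [4B, align 4] → 68
+4 pad (align 8)
@72: cpu [24B, align 8] → 96
within Node: attrs at 12
72 + 12 = 84

84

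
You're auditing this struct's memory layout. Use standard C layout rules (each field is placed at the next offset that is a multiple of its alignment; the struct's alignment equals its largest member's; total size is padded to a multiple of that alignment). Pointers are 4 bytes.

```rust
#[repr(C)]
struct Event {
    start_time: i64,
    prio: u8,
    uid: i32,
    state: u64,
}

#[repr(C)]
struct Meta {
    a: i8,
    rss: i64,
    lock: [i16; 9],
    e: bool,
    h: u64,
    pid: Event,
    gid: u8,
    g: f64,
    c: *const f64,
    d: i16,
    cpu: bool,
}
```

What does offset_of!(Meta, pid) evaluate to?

48

Event: start_time at 0 (size 8, align 8) → ends 8; prio at 8 (size 1, align 1) → ends 9; pad 3 to align 4 for uid; uid at 12 (size 4, align 4) → ends 16; state at 16 (size 8, align 8) → ends 24; total 24 bytes, alignment 8
a at 0 (size 1, align 1) → ends 1
pad 7 to align 8 for rss
rss at 8 (size 8, align 8) → ends 16
lock at 16 (size 18, align 2) → ends 34
e at 34 (size 1, align 1) → ends 35
pad 5 to align 8 for h
h at 40 (size 8, align 8) → ends 48
pid at 48 (size 24, align 8) → ends 72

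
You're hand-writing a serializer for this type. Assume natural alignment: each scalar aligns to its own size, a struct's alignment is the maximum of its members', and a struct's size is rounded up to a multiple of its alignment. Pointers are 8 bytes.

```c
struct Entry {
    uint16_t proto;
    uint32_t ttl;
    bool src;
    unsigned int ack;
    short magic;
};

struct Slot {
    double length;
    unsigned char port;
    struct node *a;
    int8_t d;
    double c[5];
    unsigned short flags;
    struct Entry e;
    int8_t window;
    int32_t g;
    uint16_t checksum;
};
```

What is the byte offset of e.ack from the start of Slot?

Entry: @0: proto [2B, align 2] → 2; +2 pad (align 4); @4: ttl [4B, align 4] → 8; @8: src [1B, align 1] → 9; +3 pad (align 4); @12: ack [4B, align 4] → 16; @16: magic [2B, align 2] → 18; +2 tail pad (align 4); size 20, align 4
@0: length [8B, align 8] → 8
@8: port [1B, align 1] → 9
+7 pad (align 8)
@16: a [8B, align 8] → 24
@24: d [1B, align 1] → 25
+7 pad (align 8)
@32: c [40B, align 8] → 72
@72: flags [2B, align 2] → 74
+2 pad (align 4)
@76: e [20B, align 4] → 96
within Entry: ack at 12
76 + 12 = 88

88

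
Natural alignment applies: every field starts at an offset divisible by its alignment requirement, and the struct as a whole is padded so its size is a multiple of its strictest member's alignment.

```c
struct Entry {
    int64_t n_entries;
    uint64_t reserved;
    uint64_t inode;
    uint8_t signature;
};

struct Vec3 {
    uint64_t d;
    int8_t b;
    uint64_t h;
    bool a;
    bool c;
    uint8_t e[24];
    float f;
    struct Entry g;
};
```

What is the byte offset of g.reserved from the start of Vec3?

64

Entry: @0: n_entries [8B, align 8] → 8; @8: reserved [8B, align 8] → 16; @16: inode [8B, align 8] → 24; @24: signature [1B, align 1] → 25; +7 tail pad (align 8); size 32, align 8
@0: d [8B, align 8] → 8
@8: b [1B, align 1] → 9
+7 pad (align 8)
@16: h [8B, align 8] → 24
@24: a [1B, align 1] → 25
@25: c [1B, align 1] → 26
@26: e [24B, align 1] → 50
+2 pad (align 4)
@52: f [4B, align 4] → 56
@56: g [32B, align 8] → 88
within Entry: reserved at 8
56 + 8 = 64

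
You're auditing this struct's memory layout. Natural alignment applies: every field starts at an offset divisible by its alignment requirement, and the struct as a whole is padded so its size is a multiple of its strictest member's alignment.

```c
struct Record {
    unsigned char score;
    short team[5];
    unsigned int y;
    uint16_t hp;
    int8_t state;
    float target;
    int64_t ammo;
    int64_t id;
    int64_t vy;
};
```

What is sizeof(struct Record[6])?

288

score at 0 (size 1, align 1) → ends 1
pad 1 to align 2 for team
team at 2 (size 10, align 2) → ends 12
y at 12 (size 4, align 4) → ends 16
hp at 16 (size 2, align 2) → ends 18
state at 18 (size 1, align 1) → ends 19
pad 1 to align 4 for target
target at 20 (size 4, align 4) → ends 24
ammo at 24 (size 8, align 8) → ends 32
id at 32 (size 8, align 8) → ends 40
vy at 40 (size 8, align 8) → ends 48
total 48 bytes, alignment 8
array of 6: 6 × 48 = 288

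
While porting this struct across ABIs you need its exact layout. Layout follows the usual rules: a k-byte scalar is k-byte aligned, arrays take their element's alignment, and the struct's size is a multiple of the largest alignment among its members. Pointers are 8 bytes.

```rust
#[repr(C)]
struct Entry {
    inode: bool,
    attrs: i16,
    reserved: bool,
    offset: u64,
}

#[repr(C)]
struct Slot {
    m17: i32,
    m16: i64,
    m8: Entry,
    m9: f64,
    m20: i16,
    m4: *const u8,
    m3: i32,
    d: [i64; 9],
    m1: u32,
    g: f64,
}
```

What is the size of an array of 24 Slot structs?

Entry: @0: inode [1B, align 1] → 1; +1 pad (align 2); @2: attrs [2B, align 2] → 4; @4: reserved [1B, align 1] → 5; +3 pad (align 8); @8: offset [8B, align 8] → 16; size 16, align 8
@0: m17 [4B, align 4] → 4
+4 pad (align 8)
@8: m16 [8B, align 8] → 16
@16: m8 [16B, align 8] → 32
@32: m9 [8B, align 8] → 40
@40: m20 [2B, align 2] → 42
+6 pad (align 8)
@48: m4 [8B, align 8] → 56
@56: m3 [4B, align 4] → 60
+4 pad (align 8)
@64: d [72B, align 8] → 136
@136: m1 [4B, align 4] → 140
+4 pad (align 8)
@144: g [8B, align 8] → 152
size 152, align 8
array of 24: 24 × 152 = 3648

3648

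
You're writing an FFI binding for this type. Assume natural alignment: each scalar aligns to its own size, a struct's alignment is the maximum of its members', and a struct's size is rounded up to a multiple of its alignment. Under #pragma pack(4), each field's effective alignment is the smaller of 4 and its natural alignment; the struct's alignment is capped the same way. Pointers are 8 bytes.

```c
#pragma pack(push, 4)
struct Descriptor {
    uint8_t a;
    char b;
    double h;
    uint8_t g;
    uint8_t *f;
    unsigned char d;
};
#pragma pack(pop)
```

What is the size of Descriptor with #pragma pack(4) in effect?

@0: a [1B, align 1] → 1
@1: b [1B, align 1] → 2
+2 pad (align 4)
@4: h [8B, align 4] → 12
@12: g [1B, align 1] → 13
+3 pad (align 4)
@16: f [8B, align 4] → 24
@24: d [1B, align 1] → 25
+3 tail pad (align 4)
size 28, align 4

28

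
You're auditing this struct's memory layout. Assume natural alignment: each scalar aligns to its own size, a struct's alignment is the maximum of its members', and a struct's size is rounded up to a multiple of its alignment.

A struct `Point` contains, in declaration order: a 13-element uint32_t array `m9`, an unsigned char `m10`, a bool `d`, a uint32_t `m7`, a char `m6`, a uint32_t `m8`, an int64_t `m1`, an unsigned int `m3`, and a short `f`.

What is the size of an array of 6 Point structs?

@0: m9 [52B, align 4] → 52
@52: m10 [1B, align 1] → 53
@53: d [1B, align 1] → 54
+2 pad (align 4)
@56: m7 [4B, align 4] → 60
@60: m6 [1B, align 1] → 61
+3 pad (align 4)
@64: m8 [4B, align 4] → 68
+4 pad (align 8)
@72: m1 [8B, align 8] → 80
@80: m3 [4B, align 4] → 84
@84: f [2B, align 2] → 86
+2 tail pad (align 8)
size 88, align 8
array of 6: 6 × 88 = 528

528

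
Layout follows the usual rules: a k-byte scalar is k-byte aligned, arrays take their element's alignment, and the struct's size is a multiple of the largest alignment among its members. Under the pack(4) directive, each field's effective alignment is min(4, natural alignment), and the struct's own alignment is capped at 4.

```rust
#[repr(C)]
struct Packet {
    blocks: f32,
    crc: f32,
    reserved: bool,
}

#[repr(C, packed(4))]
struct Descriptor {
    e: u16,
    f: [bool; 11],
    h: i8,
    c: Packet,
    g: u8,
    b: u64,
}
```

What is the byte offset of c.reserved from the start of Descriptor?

Packet: @0: blocks [4B, align 4] → 4; @4: crc [4B, align 4] → 8; @8: reserved [1B, align 1] → 9; +3 tail pad (align 4); size 12, align 4
@0: e [2B, align 2] → 2
@2: f [11B, align 1] → 13
@13: h [1B, align 1] → 14
+2 pad (align 4)
@16: c [12B, align 4] → 28
within Packet: reserved at 8
16 + 8 = 24

24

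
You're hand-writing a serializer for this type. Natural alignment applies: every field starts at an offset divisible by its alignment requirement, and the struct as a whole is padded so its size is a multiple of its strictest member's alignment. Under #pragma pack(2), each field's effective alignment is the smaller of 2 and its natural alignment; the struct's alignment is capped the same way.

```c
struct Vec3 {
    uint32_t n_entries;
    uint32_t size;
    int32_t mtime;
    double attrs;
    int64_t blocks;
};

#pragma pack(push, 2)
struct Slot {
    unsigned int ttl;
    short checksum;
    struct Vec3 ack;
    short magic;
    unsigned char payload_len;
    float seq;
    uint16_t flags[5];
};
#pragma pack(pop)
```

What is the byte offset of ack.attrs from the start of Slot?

Vec3: @0: n_entries [4B, align 4] → 4; @4: size [4B, align 4] → 8; @8: mtime [4B, align 4] → 12; +4 pad (align 8); @16: attrs [8B, align 8] → 24; @24: blocks [8B, align 8] → 32; size 32, align 8
@0: ttl [4B, align 2] → 4
@4: checksum [2B, align 2] → 6
@6: ack [32B, align 2] → 38
within Vec3: attrs at 16
6 + 16 = 22

22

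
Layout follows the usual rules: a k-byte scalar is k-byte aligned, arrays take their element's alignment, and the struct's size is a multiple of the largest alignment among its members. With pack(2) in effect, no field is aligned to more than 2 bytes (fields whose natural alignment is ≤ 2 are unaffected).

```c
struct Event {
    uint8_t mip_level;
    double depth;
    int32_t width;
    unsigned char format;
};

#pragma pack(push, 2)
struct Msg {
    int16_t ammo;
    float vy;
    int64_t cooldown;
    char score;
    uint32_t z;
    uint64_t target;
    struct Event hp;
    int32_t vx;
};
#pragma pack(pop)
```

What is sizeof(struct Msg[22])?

1232

Event: mip_level at 0 (size 1, align 1) → ends 1; pad 7 to align 8 for depth; depth at 8 (size 8, align 8) → ends 16; width at 16 (size 4, align 4) → ends 20; format at 20 (size 1, align 1) → ends 21; tail pad 3 to reach multiple of 8; total 24 bytes, alignment 8
ammo at 0 (size 2, align 2) → ends 2
vy at 2 (size 4, align 2) → ends 6
cooldown at 6 (size 8, align 2) → ends 14
score at 14 (size 1, align 1) → ends 15
pad 1 to align 2 for z
z at 16 (size 4, align 2) → ends 20
target at 20 (size 8, align 2) → ends 28
hp at 28 (size 24, align 2) → ends 52
vx at 52 (size 4, align 2) → ends 56
total 56 bytes, alignment 2
array of 22: 22 × 56 = 1232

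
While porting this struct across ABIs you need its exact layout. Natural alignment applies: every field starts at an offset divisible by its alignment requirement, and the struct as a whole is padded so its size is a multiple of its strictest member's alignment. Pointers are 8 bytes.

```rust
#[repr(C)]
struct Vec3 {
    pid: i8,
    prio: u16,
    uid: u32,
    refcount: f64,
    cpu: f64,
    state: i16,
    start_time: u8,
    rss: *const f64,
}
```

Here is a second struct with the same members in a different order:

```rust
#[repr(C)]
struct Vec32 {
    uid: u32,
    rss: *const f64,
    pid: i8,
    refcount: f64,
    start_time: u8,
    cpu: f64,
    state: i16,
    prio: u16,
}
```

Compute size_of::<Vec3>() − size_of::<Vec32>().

pid at 0 (size 1, align 1) → ends 1
pad 1 to align 2 for prio
prio at 2 (size 2, align 2) → ends 4
uid at 4 (size 4, align 4) → ends 8
refcount at 8 (size 8, align 8) → ends 16
cpu at 16 (size 8, align 8) → ends 24
state at 24 (size 2, align 2) → ends 26
start_time at 26 (size 1, align 1) → ends 27
pad 5 to align 8 for rss
rss at 32 (size 8, align 8) → ends 40
total 40 bytes, alignment 8
— Vec32 —
uid at 0 (size 4, align 4) → ends 4
pad 4 to align 8 for rss
rss at 8 (size 8, align 8) → ends 16
pid at 16 (size 1, align 1) → ends 17
pad 7 to align 8 for refcount
refcount at 24 (size 8, align 8) → ends 32
start_time at 32 (size 1, align 1) → ends 33
pad 7 to align 8 for cpu
cpu at 40 (size 8, align 8) → ends 48
state at 48 (size 2, align 2) → ends 50
prio at 50 (size 2, align 2) → ends 52
tail pad 4 to reach multiple of 8
total 56 bytes, alignment 8
40 − 56 = -16

-16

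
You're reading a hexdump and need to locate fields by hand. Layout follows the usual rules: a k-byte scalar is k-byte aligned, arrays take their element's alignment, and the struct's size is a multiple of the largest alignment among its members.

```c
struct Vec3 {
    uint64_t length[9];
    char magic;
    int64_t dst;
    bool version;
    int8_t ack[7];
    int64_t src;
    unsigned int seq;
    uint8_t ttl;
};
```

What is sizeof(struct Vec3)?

@0: length [72B, align 8] → 72
@72: magic [1B, align 1] → 73
+7 pad (align 8)
@80: dst [8B, align 8] → 88
@88: version [1B, align 1] → 89
@89: ack [7B, align 1] → 96
@96: src [8B, align 8] → 104
@104: seq [4B, align 4] → 108
@108: ttl [1B, align 1] → 109
+3 tail pad (align 8)
size 112, align 8

112 bytes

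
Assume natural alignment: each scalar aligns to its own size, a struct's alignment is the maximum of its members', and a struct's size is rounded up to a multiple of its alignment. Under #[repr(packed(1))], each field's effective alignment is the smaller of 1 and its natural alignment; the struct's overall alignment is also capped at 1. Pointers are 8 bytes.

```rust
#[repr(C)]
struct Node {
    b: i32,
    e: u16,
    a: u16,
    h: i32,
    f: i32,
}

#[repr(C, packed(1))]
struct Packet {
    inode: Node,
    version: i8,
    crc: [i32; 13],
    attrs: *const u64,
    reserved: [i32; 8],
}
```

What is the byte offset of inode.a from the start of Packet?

6

Node: b at 0 (size 4, align 4) → ends 4; e at 4 (size 2, align 2) → ends 6; a at 6 (size 2, align 2) → ends 8; h at 8 (size 4, align 4) → ends 12; f at 12 (size 4, align 4) → ends 16; total 16 bytes, alignment 4
inode at 0 (size 16, align 1) → ends 16
within Node: a at 6
0 + 6 = 6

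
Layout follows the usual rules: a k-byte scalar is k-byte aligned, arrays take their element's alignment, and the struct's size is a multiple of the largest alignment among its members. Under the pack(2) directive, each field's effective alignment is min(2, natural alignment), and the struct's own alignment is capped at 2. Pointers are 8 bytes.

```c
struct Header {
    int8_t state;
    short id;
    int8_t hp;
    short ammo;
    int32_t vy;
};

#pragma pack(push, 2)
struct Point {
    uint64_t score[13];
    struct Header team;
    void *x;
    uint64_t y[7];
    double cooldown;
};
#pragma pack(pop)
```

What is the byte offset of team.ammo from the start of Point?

Header: @0: state [1B, align 1] → 1; +1 pad (align 2); @2: id [2B, align 2] → 4; @4: hp [1B, align 1] → 5; +1 pad (align 2); @6: ammo [2B, align 2] → 8; @8: vy [4B, align 4] → 12; size 12, align 4
@0: score [104B, align 2] → 104
@104: team [12B, align 2] → 116
within Header: ammo at 6
104 + 6 = 110

110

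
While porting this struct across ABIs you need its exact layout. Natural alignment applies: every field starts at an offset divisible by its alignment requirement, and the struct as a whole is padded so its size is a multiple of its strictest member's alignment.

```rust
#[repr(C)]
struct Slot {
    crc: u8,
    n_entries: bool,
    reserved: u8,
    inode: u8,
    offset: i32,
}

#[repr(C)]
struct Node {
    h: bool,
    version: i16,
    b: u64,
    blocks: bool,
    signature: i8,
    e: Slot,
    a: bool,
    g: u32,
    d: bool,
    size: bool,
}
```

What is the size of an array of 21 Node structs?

Slot: 0..1  crc  (1B, 1-aligned); 1..2  n_entries  (1B, 1-aligned); 2..3  reserved  (1B, 1-aligned); 3..4  inode  (1B, 1-aligned); 4..8  offset  (4B, 4-aligned); sizeof = 8, alignof = 4
0..1  h  (1B, 1-aligned)
1..2  -- padding (1B)
2..4  version  (2B, 2-aligned)
4..8  -- padding (4B)
8..16  b  (8B, 8-aligned)
16..17  blocks  (1B, 1-aligned)
17..18  signature  (1B, 1-aligned)
18..20  -- padding (2B)
20..28  e  (8B, 4-aligned)
28..29  a  (1B, 1-aligned)
29..32  -- padding (3B)
32..36  g  (4B, 4-aligned)
36..37  d  (1B, 1-aligned)
37..38  size  (1B, 1-aligned)
38..40  -- tail padding (2B)
sizeof = 40, alignof = 8
array of 21: 21 × 40 = 840

840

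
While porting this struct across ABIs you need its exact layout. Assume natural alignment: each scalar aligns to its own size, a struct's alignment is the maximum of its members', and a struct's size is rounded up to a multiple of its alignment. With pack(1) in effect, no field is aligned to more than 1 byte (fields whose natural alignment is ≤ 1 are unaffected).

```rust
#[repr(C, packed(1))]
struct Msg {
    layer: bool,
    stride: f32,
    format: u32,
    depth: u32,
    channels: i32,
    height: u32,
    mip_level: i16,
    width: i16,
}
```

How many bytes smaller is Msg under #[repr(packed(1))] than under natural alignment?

natural layout:
  layer at 0 (size 1, align 1) → ends 1
  pad 3 to align 4 for stride
  stride at 4 (size 4, align 4) → ends 8
  format at 8 (size 4, align 4) → ends 12
  depth at 12 (size 4, align 4) → ends 16
  channels at 16 (size 4, align 4) → ends 20
  height at 20 (size 4, align 4) → ends 24
  mip_level at 24 (size 2, align 2) → ends 26
  width at 26 (size 2, align 2) → ends 28
  total 28 bytes, alignment 4
packed(1) layout:
  layer at 0 (size 1, align 1) → ends 1
  stride at 1 (size 4, align 1) → ends 5
  format at 5 (size 4, align 1) → ends 9
  depth at 9 (size 4, align 1) → ends 13
  channels at 13 (size 4, align 1) → ends 17
  height at 17 (size 4, align 1) → ends 21
  mip_level at 21 (size 2, align 1) → ends 23
  width at 23 (size 2, align 1) → ends 25
  total 25 bytes, alignment 1
28 − 25 = 3

3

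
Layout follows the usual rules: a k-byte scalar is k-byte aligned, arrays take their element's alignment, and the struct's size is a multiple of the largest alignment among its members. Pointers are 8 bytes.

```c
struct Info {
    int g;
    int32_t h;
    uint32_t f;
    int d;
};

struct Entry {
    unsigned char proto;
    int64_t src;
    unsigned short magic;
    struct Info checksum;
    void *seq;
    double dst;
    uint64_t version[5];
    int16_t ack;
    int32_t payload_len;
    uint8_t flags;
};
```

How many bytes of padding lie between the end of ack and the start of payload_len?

2

Info: 0..4  g  (4B, 4-aligned); 4..8  h  (4B, 4-aligned); 8..12  f  (4B, 4-aligned); 12..16  d  (4B, 4-aligned); sizeof = 16, alignof = 4
0..1  proto  (1B, 1-aligned)
1..8  -- padding (7B)
8..16  src  (8B, 8-aligned)
16..18  magic  (2B, 2-aligned)
18..20  -- padding (2B)
20..36  checksum  (16B, 4-aligned)
36..40  -- padding (4B)
40..48  seq  (8B, 8-aligned)
48..56  dst  (8B, 8-aligned)
56..96  version  (40B, 8-aligned)
96..98  ack  (2B, 2-aligned)
98..100  -- padding (2B)
100..104  payload_len  (4B, 4-aligned)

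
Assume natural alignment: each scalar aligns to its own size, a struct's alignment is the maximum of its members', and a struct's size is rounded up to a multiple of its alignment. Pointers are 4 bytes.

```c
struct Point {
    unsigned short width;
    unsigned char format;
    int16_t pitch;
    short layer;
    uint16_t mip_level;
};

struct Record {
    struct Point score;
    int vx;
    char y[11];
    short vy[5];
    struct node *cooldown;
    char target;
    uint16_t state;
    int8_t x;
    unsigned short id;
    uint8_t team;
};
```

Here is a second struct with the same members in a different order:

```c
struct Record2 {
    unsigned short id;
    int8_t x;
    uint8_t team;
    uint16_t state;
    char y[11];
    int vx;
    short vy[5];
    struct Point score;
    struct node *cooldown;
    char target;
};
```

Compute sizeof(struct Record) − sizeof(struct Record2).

Point: 0..2  width  (2B, 2-aligned); 2..3  format  (1B, 1-aligned); 3..4  -- padding (1B); 4..6  pitch  (2B, 2-aligned); 6..8  layer  (2B, 2-aligned); 8..10  mip_level  (2B, 2-aligned); sizeof = 10, alignof = 2
0..10  score  (10B, 2-aligned)
10..12  -- padding (2B)
12..16  vx  (4B, 4-aligned)
16..27  y  (11B, 1-aligned)
27..28  -- padding (1B)
28..38  vy  (10B, 2-aligned)
38..40  -- padding (2B)
40..44  cooldown  (4B, 4-aligned)
44..45  target  (1B, 1-aligned)
45..46  -- padding (1B)
46..48  state  (2B, 2-aligned)
48..49  x  (1B, 1-aligned)
49..50  -- padding (1B)
50..52  id  (2B, 2-aligned)
52..53  team  (1B, 1-aligned)
53..56  -- tail padding (3B)
sizeof = 56, alignof = 4
— Record2 —
0..2  id  (2B, 2-aligned)
2..3  x  (1B, 1-aligned)
3..4  team  (1B, 1-aligned)
4..6  state  (2B, 2-aligned)
6..17  y  (11B, 1-aligned)
17..20  -- padding (3B)
20..24  vx  (4B, 4-aligned)
24..34  vy  (10B, 2-aligned)
34..44  score  (10B, 2-aligned)
44..48  cooldown  (4B, 4-aligned)
48..49  target  (1B, 1-aligned)
49..52  -- tail padding (3B)
sizeof = 52, alignof = 4
56 − 52 = 4

4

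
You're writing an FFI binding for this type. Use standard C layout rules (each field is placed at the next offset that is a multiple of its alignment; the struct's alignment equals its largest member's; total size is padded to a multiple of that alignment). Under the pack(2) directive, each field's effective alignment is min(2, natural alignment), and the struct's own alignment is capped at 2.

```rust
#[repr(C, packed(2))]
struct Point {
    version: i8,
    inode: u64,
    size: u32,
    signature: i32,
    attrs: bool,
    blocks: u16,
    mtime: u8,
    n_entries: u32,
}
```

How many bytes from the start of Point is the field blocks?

20

version at 0 (size 1, align 1) → ends 1
pad 1 to align 2 for inode
inode at 2 (size 8, align 2) → ends 10
size at 10 (size 4, align 2) → ends 14
signature at 14 (size 4, align 2) → ends 18
attrs at 18 (size 1, align 1) → ends 19
pad 1 to align 2 for blocks
blocks at 20 (size 2, align 2) → ends 22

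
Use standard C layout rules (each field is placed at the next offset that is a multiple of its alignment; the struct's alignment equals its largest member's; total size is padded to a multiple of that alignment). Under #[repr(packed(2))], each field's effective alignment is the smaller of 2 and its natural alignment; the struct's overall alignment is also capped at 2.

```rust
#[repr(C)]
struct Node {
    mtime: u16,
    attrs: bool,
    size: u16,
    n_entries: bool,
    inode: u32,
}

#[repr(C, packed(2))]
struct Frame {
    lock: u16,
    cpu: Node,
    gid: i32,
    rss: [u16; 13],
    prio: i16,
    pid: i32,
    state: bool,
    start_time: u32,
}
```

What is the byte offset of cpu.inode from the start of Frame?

Node: @0: mtime [2B, align 2] → 2; @2: attrs [1B, align 1] → 3; +1 pad (align 2); @4: size [2B, align 2] → 6; @6: n_entries [1B, align 1] → 7; +1 pad (align 4); @8: inode [4B, align 4] → 12; size 12, align 4
@0: lock [2B, align 2] → 2
@2: cpu [12B, align 2] → 14
within Node: inode at 8
2 + 8 = 10

10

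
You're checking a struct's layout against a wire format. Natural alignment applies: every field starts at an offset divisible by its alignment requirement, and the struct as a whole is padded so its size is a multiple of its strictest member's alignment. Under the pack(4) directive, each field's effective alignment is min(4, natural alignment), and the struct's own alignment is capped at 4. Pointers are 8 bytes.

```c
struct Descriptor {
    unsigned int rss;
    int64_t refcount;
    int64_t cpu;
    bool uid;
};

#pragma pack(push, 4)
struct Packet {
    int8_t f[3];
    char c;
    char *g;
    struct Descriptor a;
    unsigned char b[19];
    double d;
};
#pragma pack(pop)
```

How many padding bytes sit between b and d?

Descriptor: rss at 0 (size 4, align 4) → ends 4; pad 4 to align 8 for refcount; refcount at 8 (size 8, align 8) → ends 16; cpu at 16 (size 8, align 8) → ends 24; uid at 24 (size 1, align 1) → ends 25; tail pad 7 to reach multiple of 8; total 32 bytes, alignment 8
f at 0 (size 3, align 1) → ends 3
c at 3 (size 1, align 1) → ends 4
g at 4 (size 8, align 4) → ends 12
a at 12 (size 32, align 4) → ends 44
b at 44 (size 19, align 1) → ends 63
pad 1 to align 4 for d
d at 64 (size 8, align 4) → ends 72

1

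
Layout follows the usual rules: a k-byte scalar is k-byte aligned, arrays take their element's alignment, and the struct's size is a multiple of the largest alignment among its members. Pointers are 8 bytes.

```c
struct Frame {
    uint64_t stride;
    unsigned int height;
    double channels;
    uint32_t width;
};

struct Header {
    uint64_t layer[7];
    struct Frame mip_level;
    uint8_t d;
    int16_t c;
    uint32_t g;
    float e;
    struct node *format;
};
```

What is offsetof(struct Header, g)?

Frame: 0..8  stride  (8B, 8-aligned); 8..12  height  (4B, 4-aligned); 12..16  -- padding (4B); 16..24  channels  (8B, 8-aligned); 24..28  width  (4B, 4-aligned); 28..32  -- tail padding (4B); sizeof = 32, alignof = 8
0..56  layer  (56B, 8-aligned)
56..88  mip_level  (32B, 8-aligned)
88..89  d  (1B, 1-aligned)
89..90  -- padding (1B)
90..92  c  (2B, 2-aligned)
92..96  g  (4B, 4-aligned)

92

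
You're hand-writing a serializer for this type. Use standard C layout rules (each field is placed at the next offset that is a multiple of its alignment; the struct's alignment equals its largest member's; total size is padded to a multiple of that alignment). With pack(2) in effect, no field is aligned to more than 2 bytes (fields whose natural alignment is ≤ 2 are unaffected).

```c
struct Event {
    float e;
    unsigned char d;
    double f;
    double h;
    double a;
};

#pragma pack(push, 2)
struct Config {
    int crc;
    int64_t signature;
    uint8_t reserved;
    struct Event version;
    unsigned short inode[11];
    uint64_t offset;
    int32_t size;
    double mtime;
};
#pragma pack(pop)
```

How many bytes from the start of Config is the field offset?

Event: e at 0 (size 4, align 4) → ends 4; d at 4 (size 1, align 1) → ends 5; pad 3 to align 8 for f; f at 8 (size 8, align 8) → ends 16; h at 16 (size 8, align 8) → ends 24; a at 24 (size 8, align 8) → ends 32; total 32 bytes, alignment 8
crc at 0 (size 4, align 2) → ends 4
signature at 4 (size 8, align 2) → ends 12
reserved at 12 (size 1, align 1) → ends 13
pad 1 to align 2 for version
version at 14 (size 32, align 2) → ends 46
inode at 46 (size 22, align 2) → ends 68
offset at 68 (size 8, align 2) → ends 76

68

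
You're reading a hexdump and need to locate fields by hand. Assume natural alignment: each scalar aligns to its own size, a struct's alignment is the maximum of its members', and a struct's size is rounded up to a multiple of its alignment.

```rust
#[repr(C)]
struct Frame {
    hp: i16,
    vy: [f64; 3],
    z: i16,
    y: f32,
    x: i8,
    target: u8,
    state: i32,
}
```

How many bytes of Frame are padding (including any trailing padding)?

hp at 0 (size 2, align 2) → ends 2
pad 6 to align 8 for vy
vy at 8 (size 24, align 8) → ends 32
z at 32 (size 2, align 2) → ends 34
pad 2 to align 4 for y
y at 36 (size 4, align 4) → ends 40
x at 40 (size 1, align 1) → ends 41
target at 41 (size 1, align 1) → ends 42
pad 2 to align 4 for state
state at 44 (size 4, align 4) → ends 48
total 48 bytes, alignment 8
data bytes 38, size 48 → padding 10

10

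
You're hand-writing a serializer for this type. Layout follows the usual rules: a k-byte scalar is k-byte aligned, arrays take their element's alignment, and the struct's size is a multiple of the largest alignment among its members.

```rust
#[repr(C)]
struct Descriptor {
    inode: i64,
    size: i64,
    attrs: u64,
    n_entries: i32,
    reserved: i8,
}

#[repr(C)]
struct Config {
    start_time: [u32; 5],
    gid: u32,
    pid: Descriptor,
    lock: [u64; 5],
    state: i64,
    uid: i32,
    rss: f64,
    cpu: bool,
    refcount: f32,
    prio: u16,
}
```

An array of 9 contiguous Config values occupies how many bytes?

Descriptor: inode at 0 (size 8, align 8) → ends 8; size at 8 (size 8, align 8) → ends 16; attrs at 16 (size 8, align 8) → ends 24; n_entries at 24 (size 4, align 4) → ends 28; reserved at 28 (size 1, align 1) → ends 29; tail pad 3 to reach multiple of 8; total 32 bytes, alignment 8
start_time at 0 (size 20, align 4) → ends 20
gid at 20 (size 4, align 4) → ends 24
pid at 24 (size 32, align 8) → ends 56
lock at 56 (size 40, align 8) → ends 96
state at 96 (size 8, align 8) → ends 104
uid at 104 (size 4, align 4) → ends 108
pad 4 to align 8 for rss
rss at 112 (size 8, align 8) → ends 120
cpu at 120 (size 1, align 1) → ends 121
pad 3 to align 4 for refcount
refcount at 124 (size 4, align 4) → ends 128
prio at 128 (size 2, align 2) → ends 130
tail pad 6 to reach multiple of 8
total 136 bytes, alignment 8
array of 9: 9 × 136 = 1224

1224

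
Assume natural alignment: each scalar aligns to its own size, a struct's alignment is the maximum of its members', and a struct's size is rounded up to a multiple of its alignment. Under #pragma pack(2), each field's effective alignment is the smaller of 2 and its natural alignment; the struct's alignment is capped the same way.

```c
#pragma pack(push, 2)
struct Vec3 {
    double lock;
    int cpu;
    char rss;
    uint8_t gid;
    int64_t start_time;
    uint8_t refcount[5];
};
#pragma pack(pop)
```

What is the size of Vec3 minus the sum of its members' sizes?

1

@0: lock [8B, align 2] → 8
@8: cpu [4B, align 2] → 12
@12: rss [1B, align 1] → 13
@13: gid [1B, align 1] → 14
@14: start_time [8B, align 2] → 22
@22: refcount [5B, align 1] → 27
+1 tail pad (align 2)
size 28, align 2
data bytes 27, size 28 → padding 1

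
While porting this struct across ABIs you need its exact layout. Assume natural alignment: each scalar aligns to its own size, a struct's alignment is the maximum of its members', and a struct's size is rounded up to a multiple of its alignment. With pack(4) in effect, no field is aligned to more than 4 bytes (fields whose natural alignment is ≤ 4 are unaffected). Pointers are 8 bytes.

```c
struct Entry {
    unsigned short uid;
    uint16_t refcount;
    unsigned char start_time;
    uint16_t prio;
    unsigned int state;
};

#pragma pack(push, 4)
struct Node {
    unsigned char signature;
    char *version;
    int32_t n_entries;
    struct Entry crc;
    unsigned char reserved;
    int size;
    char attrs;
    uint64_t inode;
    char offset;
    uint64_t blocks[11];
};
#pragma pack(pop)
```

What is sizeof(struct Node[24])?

3360

Entry: uid at 0 (size 2, align 2) → ends 2; refcount at 2 (size 2, align 2) → ends 4; start_time at 4 (size 1, align 1) → ends 5; pad 1 to align 2 for prio; prio at 6 (size 2, align 2) → ends 8; state at 8 (size 4, align 4) → ends 12; total 12 bytes, alignment 4
signature at 0 (size 1, align 1) → ends 1
pad 3 to align 4 for version
version at 4 (size 8, align 4) → ends 12
n_entries at 12 (size 4, align 4) → ends 16
crc at 16 (size 12, align 4) → ends 28
reserved at 28 (size 1, align 1) → ends 29
pad 3 to align 4 for size
size at 32 (size 4, align 4) → ends 36
attrs at 36 (size 1, align 1) → ends 37
pad 3 to align 4 for inode
inode at 40 (size 8, align 4) → ends 48
offset at 48 (size 1, align 1) → ends 49
pad 3 to align 4 for blocks
blocks at 52 (size 88, align 4) → ends 140
total 140 bytes, alignment 4
array of 24: 24 × 140 = 3360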